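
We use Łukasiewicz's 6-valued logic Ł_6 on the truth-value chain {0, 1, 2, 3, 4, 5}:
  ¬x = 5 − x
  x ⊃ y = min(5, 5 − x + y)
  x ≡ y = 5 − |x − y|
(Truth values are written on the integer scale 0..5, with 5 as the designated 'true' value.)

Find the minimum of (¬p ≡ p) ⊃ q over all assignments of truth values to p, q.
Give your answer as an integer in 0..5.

Take p = 2, q = 0:
¬p = ¬2 = 3
¬p ≡ p = 3 ≡ 2 = 4
(¬p ≡ p) ⊃ q = 4 ⊃ 0 = 1
No assignment yields a value below 1, so this is the minimum.

1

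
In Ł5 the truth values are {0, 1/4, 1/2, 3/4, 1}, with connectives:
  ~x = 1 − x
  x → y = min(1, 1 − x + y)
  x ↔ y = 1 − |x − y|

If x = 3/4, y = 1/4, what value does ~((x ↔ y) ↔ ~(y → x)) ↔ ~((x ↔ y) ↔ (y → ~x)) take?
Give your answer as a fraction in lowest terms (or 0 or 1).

1

x ↔ y = 3/4 ↔ 1/4 = 1/2
y → x = 1/4 → 3/4 = 1
~(y → x) = ~1 = 0
(x ↔ y) ↔ ~(y → x) = 1/2 ↔ 0 = 1/2
~((x ↔ y) ↔ ~(y → x)) = ~1/2 = 1/2
x ↔ y = 3/4 ↔ 1/4 = 1/2
~x = ~3/4 = 1/4
y → ~x = 1/4 → 1/4 = 1
(x ↔ y) ↔ (y → ~x) = 1/2 ↔ 1 = 1/2
~((x ↔ y) ↔ (y → ~x)) = ~1/2 = 1/2
~((x ↔ y) ↔ ~(y → x)) ↔ ~((x ↔ y) ↔ (y → ~x)) = 1/2 ↔ 1/2 = 1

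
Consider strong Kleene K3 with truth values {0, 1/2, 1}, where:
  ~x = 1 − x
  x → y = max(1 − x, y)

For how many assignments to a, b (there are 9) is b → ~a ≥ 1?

5

a = 0, b = 0 ↦ 1  ≥
a = 0, b = 1/2 ↦ 1  ≥
a = 0, b = 1 ↦ 1  ≥
a = 1/2, b = 0 ↦ 1  ≥
a = 1/2, b = 1/2 ↦ 1/2  <
a = 1/2, b = 1 ↦ 1/2  <
a = 1, b = 0 ↦ 1  ≥
a = 1, b = 1/2 ↦ 1/2  <
a = 1, b = 1 ↦ 0  <
So 5 of the 9 assignments meet the threshold.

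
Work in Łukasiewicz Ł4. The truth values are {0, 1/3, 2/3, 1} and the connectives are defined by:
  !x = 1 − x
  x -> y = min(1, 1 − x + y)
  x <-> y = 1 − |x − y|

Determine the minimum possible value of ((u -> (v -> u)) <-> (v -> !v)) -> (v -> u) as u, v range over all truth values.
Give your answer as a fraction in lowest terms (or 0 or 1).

2/3

Take u = 0, v = 1/3:
v -> u = 1/3 -> 0 = 2/3
u -> (v -> u) = 0 -> 2/3 = 1
!v = !1/3 = 2/3
v -> !v = 1/3 -> 2/3 = 1
(u -> (v -> u)) <-> (v -> !v) = 1 <-> 1 = 1
v -> u = 1/3 -> 0 = 2/3
((u -> (v -> u)) <-> (v -> !v)) -> (v -> u) = 1 -> 2/3 = 2/3
No assignment yields a value below 2/3, so this is the minimum.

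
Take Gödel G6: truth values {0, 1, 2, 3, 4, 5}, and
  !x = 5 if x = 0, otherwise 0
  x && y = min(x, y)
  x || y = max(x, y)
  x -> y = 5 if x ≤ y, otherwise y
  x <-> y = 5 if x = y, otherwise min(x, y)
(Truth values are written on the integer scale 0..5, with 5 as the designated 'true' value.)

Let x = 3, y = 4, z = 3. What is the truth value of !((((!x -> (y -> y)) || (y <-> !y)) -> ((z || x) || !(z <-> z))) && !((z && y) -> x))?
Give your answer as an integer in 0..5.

5

!x = !3 = 0
y -> y = 4 -> 4 = 5
!x -> (y -> y) = 0 -> 5 = 5
!y = !4 = 0
y <-> !y = 4 <-> 0 = 0
(!x -> (y -> y)) || (y <-> !y) = 5 || 0 = 5
z || x = 3 || 3 = 3
z <-> z = 3 <-> 3 = 5
!(z <-> z) = !5 = 0
(z || x) || !(z <-> z) = 3 || 0 = 3
((!x -> (y -> y)) || (y <-> !y)) -> ((z || x) || !(z <-> z)) = 5 -> 3 = 3
z && y = 3 && 4 = 3
(z && y) -> x = 3 -> 3 = 5
!((z && y) -> x) = !5 = 0
(((!x -> (y -> y)) || (y <-> !y)) -> ((z || x) || !(z <-> z))) && !((z && y) -> x) = 3 && 0 = 0
!((((!x -> (y -> y)) || (y <-> !y)) -> ((z || x) || !(z <-> z))) && !((z && y) -> x)) = !0 = 5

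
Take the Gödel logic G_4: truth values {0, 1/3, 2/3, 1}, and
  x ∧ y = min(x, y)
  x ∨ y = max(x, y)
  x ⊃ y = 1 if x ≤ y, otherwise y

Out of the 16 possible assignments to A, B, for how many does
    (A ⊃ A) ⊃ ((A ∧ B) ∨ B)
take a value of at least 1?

A = 0, B = 0 ↦ 0  <
A = 0, B = 1/3 ↦ 1/3  <
A = 0, B = 2/3 ↦ 2/3  <
A = 0, B = 1 ↦ 1  ≥
A = 1/3, B = 0 ↦ 0  <
A = 1/3, B = 1/3 ↦ 1/3  <
A = 1/3, B = 2/3 ↦ 2/3  <
A = 1/3, B = 1 ↦ 1  ≥
A = 2/3, B = 0 ↦ 0  <
A = 2/3, B = 1/3 ↦ 1/3  <
A = 2/3, B = 2/3 ↦ 2/3  <
A = 2/3, B = 1 ↦ 1  ≥
A = 1, B = 0 ↦ 0  <
A = 1, B = 1/3 ↦ 1/3  <
A = 1, B = 2/3 ↦ 2/3  <
A = 1, B = 1 ↦ 1  ≥
So 4 of the 16 assignments meet the threshold.

4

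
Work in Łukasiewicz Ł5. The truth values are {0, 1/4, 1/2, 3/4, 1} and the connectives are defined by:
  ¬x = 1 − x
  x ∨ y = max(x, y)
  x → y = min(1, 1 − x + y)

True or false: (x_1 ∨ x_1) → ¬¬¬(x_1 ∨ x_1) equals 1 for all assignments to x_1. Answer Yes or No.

Counterexample: take x_1 = 3/4.
x_1 ∨ x_1 = 3/4 ∨ 3/4 = 3/4
x_1 ∨ x_1 = 3/4 ∨ 3/4 = 3/4
¬(x_1 ∨ x_1) = ¬3/4 = 1/4
¬¬(x_1 ∨ x_1) = ¬1/4 = 3/4
¬¬¬(x_1 ∨ x_1) = ¬3/4 = 1/4
(x_1 ∨ x_1) → ¬¬¬(x_1 ∨ x_1) = 3/4 → 1/4 = 1/2
This gives 1/2 ≠ 1.

No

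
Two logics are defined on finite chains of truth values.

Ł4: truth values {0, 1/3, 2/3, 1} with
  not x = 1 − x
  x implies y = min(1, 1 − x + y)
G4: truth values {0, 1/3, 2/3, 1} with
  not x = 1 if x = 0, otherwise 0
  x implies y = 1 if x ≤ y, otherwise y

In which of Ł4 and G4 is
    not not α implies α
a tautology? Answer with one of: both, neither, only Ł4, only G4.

only Ł4

In Ł4: every assignment gives 1 — tautology.
In G4: at α = 1/3 the value is 1/3 — not a tautology.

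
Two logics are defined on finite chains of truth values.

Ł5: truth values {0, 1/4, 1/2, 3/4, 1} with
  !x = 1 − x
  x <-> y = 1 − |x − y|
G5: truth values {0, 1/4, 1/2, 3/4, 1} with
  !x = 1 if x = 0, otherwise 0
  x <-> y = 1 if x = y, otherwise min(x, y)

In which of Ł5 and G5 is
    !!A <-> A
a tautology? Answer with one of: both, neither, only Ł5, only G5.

only Ł5

In Ł5: every assignment gives 1 — tautology.
In G5: at A = 1/4 the value is 1/4 — not a tautology.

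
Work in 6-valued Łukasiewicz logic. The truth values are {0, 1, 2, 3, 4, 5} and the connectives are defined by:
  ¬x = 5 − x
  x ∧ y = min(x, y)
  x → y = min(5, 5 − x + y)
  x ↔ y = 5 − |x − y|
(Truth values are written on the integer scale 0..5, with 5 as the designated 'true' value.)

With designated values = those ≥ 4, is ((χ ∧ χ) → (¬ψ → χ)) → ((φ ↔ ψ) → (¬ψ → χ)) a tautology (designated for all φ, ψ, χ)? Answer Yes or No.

No

Counterexample: take φ = 0, ψ = 0, χ = 0.
χ ∧ χ = 0 ∧ 0 = 0
¬ψ = ¬0 = 5
¬ψ → χ = 5 → 0 = 0
(χ ∧ χ) → (¬ψ → χ) = 0 → 0 = 5
φ ↔ ψ = 0 ↔ 0 = 5
¬ψ = ¬0 = 5
¬ψ → χ = 5 → 0 = 0
(φ ↔ ψ) → (¬ψ → χ) = 5 → 0 = 0
((χ ∧ χ) → (¬ψ → χ)) → ((φ ↔ ψ) → (¬ψ → χ)) = 5 → 0 = 0
This gives 0, which is below 4.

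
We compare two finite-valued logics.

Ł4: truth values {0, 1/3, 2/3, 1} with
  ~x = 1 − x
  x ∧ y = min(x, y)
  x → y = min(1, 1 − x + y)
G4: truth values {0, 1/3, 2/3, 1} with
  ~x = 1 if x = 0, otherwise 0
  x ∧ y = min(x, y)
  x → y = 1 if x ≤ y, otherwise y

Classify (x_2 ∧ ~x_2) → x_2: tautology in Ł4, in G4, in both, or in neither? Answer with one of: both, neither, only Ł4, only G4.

In Ł4: every assignment gives 1 — tautology.
In G4: every assignment gives 1 — tautology.

both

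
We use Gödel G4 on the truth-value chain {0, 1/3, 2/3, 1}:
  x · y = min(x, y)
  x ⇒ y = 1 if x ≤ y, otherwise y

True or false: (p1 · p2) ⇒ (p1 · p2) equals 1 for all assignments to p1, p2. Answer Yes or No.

p1 = 0, p2 = 0 ↦ 1
p1 = 0, p2 = 1/3 ↦ 1
p1 = 0, p2 = 2/3 ↦ 1
p1 = 0, p2 = 1 ↦ 1
p1 = 1/3, p2 = 0 ↦ 1
p1 = 1/3, p2 = 1/3 ↦ 1
p1 = 1/3, p2 = 2/3 ↦ 1
p1 = 1/3, p2 = 1 ↦ 1
p1 = 2/3, p2 = 0 ↦ 1
p1 = 2/3, p2 = 1/3 ↦ 1
p1 = 2/3, p2 = 2/3 ↦ 1
p1 = 2/3, p2 = 1 ↦ 1
p1 = 1, p2 = 0 ↦ 1
p1 = 1, p2 = 1/3 ↦ 1
p1 = 1, p2 = 2/3 ↦ 1
p1 = 1, p2 = 1 ↦ 1
Every assignment gives a value ≥ 1.

Yes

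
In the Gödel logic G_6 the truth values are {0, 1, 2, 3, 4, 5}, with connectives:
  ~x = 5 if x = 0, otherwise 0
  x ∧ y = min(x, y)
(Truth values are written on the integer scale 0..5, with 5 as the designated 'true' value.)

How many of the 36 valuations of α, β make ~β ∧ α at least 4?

2

value 5: 1 assignment (counts)
value 4: 1 assignment (counts)
value 3: 1 assignment
value 2: 1 assignment
value 1: 1 assignment
value 0: 31 assignments
So 2 of the 36 assignments meet the threshold.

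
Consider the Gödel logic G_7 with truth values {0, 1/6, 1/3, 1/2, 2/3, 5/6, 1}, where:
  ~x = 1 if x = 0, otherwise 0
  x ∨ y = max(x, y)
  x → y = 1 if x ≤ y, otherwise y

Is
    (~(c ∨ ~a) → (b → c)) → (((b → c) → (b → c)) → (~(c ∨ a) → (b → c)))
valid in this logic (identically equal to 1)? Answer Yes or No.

No

Counterexample: take a = 0, b = 1/6, c = 0.
~a = ~0 = 1
c ∨ ~a = 0 ∨ 1 = 1
~(c ∨ ~a) = ~1 = 0
b → c = 1/6 → 0 = 0
~(c ∨ ~a) → (b → c) = 0 → 0 = 1
b → c = 1/6 → 0 = 0
b → c = 1/6 → 0 = 0
(b → c) → (b → c) = 0 → 0 = 1
c ∨ a = 0 ∨ 0 = 0
~(c ∨ a) = ~0 = 1
b → c = 1/6 → 0 = 0
~(c ∨ a) → (b → c) = 1 → 0 = 0
((b → c) → (b → c)) → (~(c ∨ a) → (b → c)) = 1 → 0 = 0
(~(c ∨ ~a) → (b → c)) → (((b → c) → (b → c)) → (~(c ∨ a) → (b → c))) = 1 → 0 = 0
This gives 0 ≠ 1.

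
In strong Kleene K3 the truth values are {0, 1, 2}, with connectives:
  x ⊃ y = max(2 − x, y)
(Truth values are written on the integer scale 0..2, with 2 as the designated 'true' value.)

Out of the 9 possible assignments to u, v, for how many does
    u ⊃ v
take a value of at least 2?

5

u = 0, v = 0 ↦ 2  ≥
u = 0, v = 1 ↦ 2  ≥
u = 0, v = 2 ↦ 2  ≥
u = 1, v = 0 ↦ 1  <
u = 1, v = 1 ↦ 1  <
u = 1, v = 2 ↦ 2  ≥
u = 2, v = 0 ↦ 0  <
u = 2, v = 1 ↦ 1  <
u = 2, v = 2 ↦ 2  ≥
So 5 of the 9 assignments meet the threshold.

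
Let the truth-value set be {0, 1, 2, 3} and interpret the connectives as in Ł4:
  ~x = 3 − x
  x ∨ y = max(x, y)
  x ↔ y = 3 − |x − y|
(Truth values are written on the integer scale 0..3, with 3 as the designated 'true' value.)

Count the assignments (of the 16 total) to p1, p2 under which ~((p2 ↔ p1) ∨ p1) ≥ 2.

3

p1 = 0, p2 = 0 ↦ 0  <
p1 = 0, p2 = 1 ↦ 1  <
p1 = 0, p2 = 2 ↦ 2  ≥
p1 = 0, p2 = 3 ↦ 3  ≥
p1 = 1, p2 = 0 ↦ 1  <
p1 = 1, p2 = 1 ↦ 0  <
p1 = 1, p2 = 2 ↦ 1  <
p1 = 1, p2 = 3 ↦ 2  ≥
p1 = 2, p2 = 0 ↦ 1  <
p1 = 2, p2 = 1 ↦ 1  <
p1 = 2, p2 = 2 ↦ 0  <
p1 = 2, p2 = 3 ↦ 1  <
p1 = 3, p2 = 0 ↦ 0  <
p1 = 3, p2 = 1 ↦ 0  <
p1 = 3, p2 = 2 ↦ 0  <
p1 = 3, p2 = 3 ↦ 0  <
So 3 of the 16 assignments meet the threshold.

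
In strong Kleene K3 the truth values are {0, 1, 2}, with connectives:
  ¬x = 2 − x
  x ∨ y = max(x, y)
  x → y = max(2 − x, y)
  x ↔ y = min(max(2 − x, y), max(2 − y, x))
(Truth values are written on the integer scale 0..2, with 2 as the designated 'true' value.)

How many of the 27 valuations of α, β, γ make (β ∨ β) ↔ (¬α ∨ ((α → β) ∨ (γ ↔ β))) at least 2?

10

value 2: 10 assignments (counts)
value 1: 12 assignments
value 0: 5 assignments
So 10 of the 27 assignments meet the threshold.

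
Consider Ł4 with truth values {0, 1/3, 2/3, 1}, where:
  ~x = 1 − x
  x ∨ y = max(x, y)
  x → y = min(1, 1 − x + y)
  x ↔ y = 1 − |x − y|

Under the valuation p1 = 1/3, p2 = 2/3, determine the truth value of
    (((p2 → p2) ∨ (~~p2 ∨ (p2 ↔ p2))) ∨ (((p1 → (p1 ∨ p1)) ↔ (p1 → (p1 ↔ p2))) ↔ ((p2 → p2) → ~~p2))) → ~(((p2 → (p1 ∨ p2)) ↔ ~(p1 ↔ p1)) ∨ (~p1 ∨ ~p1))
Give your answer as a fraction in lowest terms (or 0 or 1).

p2 → p2 = 2/3 → 2/3 = 1
~p2 = ~2/3 = 1/3
~~p2 = ~1/3 = 2/3
p2 ↔ p2 = 2/3 ↔ 2/3 = 1
~~p2 ∨ (p2 ↔ p2) = 2/3 ∨ 1 = 1
(p2 → p2) ∨ (~~p2 ∨ (p2 ↔ p2)) = 1 ∨ 1 = 1
p1 ∨ p1 = 1/3 ∨ 1/3 = 1/3
p1 → (p1 ∨ p1) = 1/3 → 1/3 = 1
p1 ↔ p2 = 1/3 ↔ 2/3 = 2/3
p1 → (p1 ↔ p2) = 1/3 → 2/3 = 1
(p1 → (p1 ∨ p1)) ↔ (p1 → (p1 ↔ p2)) = 1 ↔ 1 = 1
p2 → p2 = 2/3 → 2/3 = 1
~p2 = ~2/3 = 1/3
~~p2 = ~1/3 = 2/3
(p2 → p2) → ~~p2 = 1 → 2/3 = 2/3
((p1 → (p1 ∨ p1)) ↔ (p1 → (p1 ↔ p2))) ↔ ((p2 → p2) → ~~p2) = 1 ↔ 2/3 = 2/3
((p2 → p2) ∨ (~~p2 ∨ (p2 ↔ p2))) ∨ (((p1 → (p1 ∨ p1)) ↔ (p1 → (p1 ↔ p2))) ↔ ((p2 → p2) → ~~p2)) = 1 ∨ 2/3 = 1
p1 ∨ p2 = 1/3 ∨ 2/3 = 2/3
p2 → (p1 ∨ p2) = 2/3 → 2/3 = 1
p1 ↔ p1 = 1/3 ↔ 1/3 = 1
~(p1 ↔ p1) = ~1 = 0
(p2 → (p1 ∨ p2)) ↔ ~(p1 ↔ p1) = 1 ↔ 0 = 0
~p1 = ~1/3 = 2/3
~p1 = ~1/3 = 2/3
~p1 ∨ ~p1 = 2/3 ∨ 2/3 = 2/3
((p2 → (p1 ∨ p2)) ↔ ~(p1 ↔ p1)) ∨ (~p1 ∨ ~p1) = 0 ∨ 2/3 = 2/3
~(((p2 → (p1 ∨ p2)) ↔ ~(p1 ↔ p1)) ∨ (~p1 ∨ ~p1)) = ~2/3 = 1/3
(((p2 → p2) ∨ (~~p2 ∨ (p2 ↔ p2))) ∨ (((p1 → (p1 ∨ p1)) ↔ (p1 → (p1 ↔ p2))) ↔ ((p2 → p2) → ~~p2))) → ~(((p2 → (p1 ∨ p2)) ↔ ~(p1 ↔ p1)) ∨ (~p1 ∨ ~p1)) = 1 → 1/3 = 1/3

1/3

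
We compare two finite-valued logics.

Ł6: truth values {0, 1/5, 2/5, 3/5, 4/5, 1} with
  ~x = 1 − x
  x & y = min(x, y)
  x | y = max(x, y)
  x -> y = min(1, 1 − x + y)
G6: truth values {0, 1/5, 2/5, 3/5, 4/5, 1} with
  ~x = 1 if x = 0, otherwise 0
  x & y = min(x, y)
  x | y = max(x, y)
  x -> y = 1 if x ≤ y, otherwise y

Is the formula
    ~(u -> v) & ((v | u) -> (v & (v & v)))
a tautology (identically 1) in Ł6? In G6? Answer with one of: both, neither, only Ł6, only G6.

In Ł6: at u = 0, v = 0 the value is 0 — not a tautology.
In G6: at u = 0, v = 0 the value is 0 — not a tautology.

neither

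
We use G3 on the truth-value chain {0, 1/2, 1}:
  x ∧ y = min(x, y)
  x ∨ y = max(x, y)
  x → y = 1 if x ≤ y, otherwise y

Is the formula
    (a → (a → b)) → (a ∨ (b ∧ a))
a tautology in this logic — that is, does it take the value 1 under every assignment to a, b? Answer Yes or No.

Counterexample: take a = 0, b = 0.
a → b = 0 → 0 = 1
a → (a → b) = 0 → 1 = 1
b ∧ a = 0 ∧ 0 = 0
a ∨ (b ∧ a) = 0 ∨ 0 = 0
(a → (a → b)) → (a ∨ (b ∧ a)) = 1 → 0 = 0
This gives 0 ≠ 1.

No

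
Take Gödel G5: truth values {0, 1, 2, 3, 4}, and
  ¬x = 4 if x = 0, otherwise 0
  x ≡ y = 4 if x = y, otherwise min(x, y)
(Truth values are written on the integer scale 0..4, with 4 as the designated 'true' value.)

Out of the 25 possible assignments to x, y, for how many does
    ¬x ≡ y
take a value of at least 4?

5

value 4: 5 assignments (counts)
value 3: 1 assignment
value 2: 1 assignment
value 1: 1 assignment
value 0: 17 assignments
So 5 of the 25 assignments meet the threshold.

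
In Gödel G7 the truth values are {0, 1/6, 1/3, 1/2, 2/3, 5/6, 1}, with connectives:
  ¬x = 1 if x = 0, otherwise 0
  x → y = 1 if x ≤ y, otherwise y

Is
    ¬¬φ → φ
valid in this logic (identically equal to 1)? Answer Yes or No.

Counterexample: take φ = 1/6.
¬φ = ¬1/6 = 0
¬¬φ = ¬0 = 1
¬¬φ → φ = 1 → 1/6 = 1/6
This gives 1/6 ≠ 1.

No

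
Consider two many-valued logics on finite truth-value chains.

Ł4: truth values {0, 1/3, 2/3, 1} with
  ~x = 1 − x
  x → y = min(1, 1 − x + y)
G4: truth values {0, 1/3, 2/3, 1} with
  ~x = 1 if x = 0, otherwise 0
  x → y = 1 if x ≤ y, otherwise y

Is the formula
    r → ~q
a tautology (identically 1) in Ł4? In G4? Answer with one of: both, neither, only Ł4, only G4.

In Ł4: at q = 1/3, r = 1 the value is 2/3 — not a tautology.
In G4: at q = 1/3, r = 1/3 the value is 0 — not a tautology.

neither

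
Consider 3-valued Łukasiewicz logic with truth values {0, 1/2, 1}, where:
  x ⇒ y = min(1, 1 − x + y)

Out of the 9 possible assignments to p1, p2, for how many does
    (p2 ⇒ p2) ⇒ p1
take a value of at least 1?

p1 = 0, p2 = 0 ↦ 0  <
p1 = 0, p2 = 1/2 ↦ 0  <
p1 = 0, p2 = 1 ↦ 0  <
p1 = 1/2, p2 = 0 ↦ 1/2  <
p1 = 1/2, p2 = 1/2 ↦ 1/2  <
p1 = 1/2, p2 = 1 ↦ 1/2  <
p1 = 1, p2 = 0 ↦ 1  ≥
p1 = 1, p2 = 1/2 ↦ 1  ≥
p1 = 1, p2 = 1 ↦ 1  ≥
So 3 of the 9 assignments meet the threshold.

3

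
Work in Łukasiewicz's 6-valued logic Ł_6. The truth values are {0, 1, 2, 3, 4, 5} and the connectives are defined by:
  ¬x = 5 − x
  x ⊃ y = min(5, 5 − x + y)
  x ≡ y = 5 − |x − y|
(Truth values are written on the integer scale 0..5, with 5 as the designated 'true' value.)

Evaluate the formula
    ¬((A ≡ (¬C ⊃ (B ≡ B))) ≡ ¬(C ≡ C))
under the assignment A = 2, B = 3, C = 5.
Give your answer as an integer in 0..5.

¬C = ¬5 = 0
B ≡ B = 3 ≡ 3 = 5
¬C ⊃ (B ≡ B) = 0 ⊃ 5 = 5
A ≡ (¬C ⊃ (B ≡ B)) = 2 ≡ 5 = 2
C ≡ C = 5 ≡ 5 = 5
¬(C ≡ C) = ¬5 = 0
(A ≡ (¬C ⊃ (B ≡ B))) ≡ ¬(C ≡ C) = 2 ≡ 0 = 3
¬((A ≡ (¬C ⊃ (B ≡ B))) ≡ ¬(C ≡ C)) = ¬3 = 2

2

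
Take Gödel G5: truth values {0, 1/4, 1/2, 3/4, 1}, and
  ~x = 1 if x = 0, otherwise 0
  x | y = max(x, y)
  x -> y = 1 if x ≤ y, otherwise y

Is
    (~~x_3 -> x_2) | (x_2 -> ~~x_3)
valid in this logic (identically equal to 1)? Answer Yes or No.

At x_2 = 1/4, x_3 = 0, for instance:
~x_3 = ~0 = 1
~~x_3 = ~1 = 0
~~x_3 -> x_2 = 0 -> 1/4 = 1
x_2 -> ~~x_3 = 1/4 -> 0 = 0
(~~x_3 -> x_2) | (x_2 -> ~~x_3) = 1 | 0 = 1
and checking the remaining 24 assignments likewise gives ≥ 1 in every case.

Yes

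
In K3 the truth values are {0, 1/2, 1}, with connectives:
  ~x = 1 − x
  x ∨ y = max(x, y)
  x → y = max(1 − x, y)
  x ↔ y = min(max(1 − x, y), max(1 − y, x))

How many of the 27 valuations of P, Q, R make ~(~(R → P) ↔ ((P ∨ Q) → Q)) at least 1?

6

value 1: 6 assignments (counts)
value 1/2: 16 assignments
value 0: 5 assignments
So 6 of the 27 assignments meet the threshold.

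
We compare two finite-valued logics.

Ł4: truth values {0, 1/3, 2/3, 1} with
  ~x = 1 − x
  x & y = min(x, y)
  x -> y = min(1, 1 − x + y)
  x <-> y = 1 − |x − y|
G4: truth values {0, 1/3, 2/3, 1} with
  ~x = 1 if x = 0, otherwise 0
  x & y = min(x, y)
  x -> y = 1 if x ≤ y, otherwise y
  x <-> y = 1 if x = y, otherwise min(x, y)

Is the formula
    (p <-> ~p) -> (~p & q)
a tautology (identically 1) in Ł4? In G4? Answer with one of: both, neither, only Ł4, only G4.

only G4

In Ł4: at p = 1/3, q = 0 the value is 1/3 — not a tautology.
In G4: every assignment gives 1 — tautology.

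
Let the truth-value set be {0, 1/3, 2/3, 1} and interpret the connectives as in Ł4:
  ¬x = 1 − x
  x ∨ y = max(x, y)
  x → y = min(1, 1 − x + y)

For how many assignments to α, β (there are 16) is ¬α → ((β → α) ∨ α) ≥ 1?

12

α = 0, β = 0 ↦ 1  ≥
α = 0, β = 1/3 ↦ 2/3  <
α = 0, β = 2/3 ↦ 1/3  <
α = 0, β = 1 ↦ 0  <
α = 1/3, β = 0 ↦ 1  ≥
α = 1/3, β = 1/3 ↦ 1  ≥
α = 1/3, β = 2/3 ↦ 1  ≥
α = 1/3, β = 1 ↦ 2/3  <
α = 2/3, β = 0 ↦ 1  ≥
α = 2/3, β = 1/3 ↦ 1  ≥
α = 2/3, β = 2/3 ↦ 1  ≥
α = 2/3, β = 1 ↦ 1  ≥
α = 1, β = 0 ↦ 1  ≥
α = 1, β = 1/3 ↦ 1  ≥
α = 1, β = 2/3 ↦ 1  ≥
α = 1, β = 1 ↦ 1  ≥
So 12 of the 16 assignments meet the threshold.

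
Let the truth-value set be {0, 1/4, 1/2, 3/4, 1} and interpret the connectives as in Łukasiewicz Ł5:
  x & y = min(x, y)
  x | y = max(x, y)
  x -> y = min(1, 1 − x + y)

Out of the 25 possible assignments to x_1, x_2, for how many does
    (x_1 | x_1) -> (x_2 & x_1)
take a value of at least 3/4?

value 1: 15 assignments (counts)
value 3/4: 4 assignments (counts)
value 1/2: 3 assignments
value 1/4: 2 assignments
value 0: 1 assignment
So 19 of the 25 assignments meet the threshold.

19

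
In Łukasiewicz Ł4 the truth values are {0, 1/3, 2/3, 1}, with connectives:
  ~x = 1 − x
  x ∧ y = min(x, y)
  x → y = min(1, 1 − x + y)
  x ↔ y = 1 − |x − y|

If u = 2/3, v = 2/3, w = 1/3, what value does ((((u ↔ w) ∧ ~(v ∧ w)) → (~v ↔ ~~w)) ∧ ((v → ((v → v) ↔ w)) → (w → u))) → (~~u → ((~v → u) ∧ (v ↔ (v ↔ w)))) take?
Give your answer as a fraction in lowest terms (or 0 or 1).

1

u ↔ w = 2/3 ↔ 1/3 = 2/3
v ∧ w = 2/3 ∧ 1/3 = 1/3
~(v ∧ w) = ~1/3 = 2/3
(u ↔ w) ∧ ~(v ∧ w) = 2/3 ∧ 2/3 = 2/3
~v = ~2/3 = 1/3
~w = ~1/3 = 2/3
~~w = ~2/3 = 1/3
~v ↔ ~~w = 1/3 ↔ 1/3 = 1
((u ↔ w) ∧ ~(v ∧ w)) → (~v ↔ ~~w) = 2/3 → 1 = 1
v → v = 2/3 → 2/3 = 1
(v → v) ↔ w = 1 ↔ 1/3 = 1/3
v → ((v → v) ↔ w) = 2/3 → 1/3 = 2/3
w → u = 1/3 → 2/3 = 1
(v → ((v → v) ↔ w)) → (w → u) = 2/3 → 1 = 1
(((u ↔ w) ∧ ~(v ∧ w)) → (~v ↔ ~~w)) ∧ ((v → ((v → v) ↔ w)) → (w → u)) = 1 ∧ 1 = 1
~u = ~2/3 = 1/3
~~u = ~1/3 = 2/3
~v = ~2/3 = 1/3
~v → u = 1/3 → 2/3 = 1
v ↔ w = 2/3 ↔ 1/3 = 2/3
v ↔ (v ↔ w) = 2/3 ↔ 2/3 = 1
(~v → u) ∧ (v ↔ (v ↔ w)) = 1 ∧ 1 = 1
~~u → ((~v → u) ∧ (v ↔ (v ↔ w))) = 2/3 → 1 = 1
((((u ↔ w) ∧ ~(v ∧ w)) → (~v ↔ ~~w)) ∧ ((v → ((v → v) ↔ w)) → (w → u))) → (~~u → ((~v → u) ∧ (v ↔ (v ↔ w)))) = 1 → 1 = 1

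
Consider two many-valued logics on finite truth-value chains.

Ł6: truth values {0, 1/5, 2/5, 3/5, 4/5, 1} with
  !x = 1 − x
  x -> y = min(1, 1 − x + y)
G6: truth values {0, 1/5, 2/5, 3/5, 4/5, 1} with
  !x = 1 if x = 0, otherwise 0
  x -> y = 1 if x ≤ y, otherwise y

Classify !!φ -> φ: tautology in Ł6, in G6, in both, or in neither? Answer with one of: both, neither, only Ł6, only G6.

In Ł6: every assignment gives 1 — tautology.
In G6: at φ = 1/5 the value is 1/5 — not a tautology.

only Ł6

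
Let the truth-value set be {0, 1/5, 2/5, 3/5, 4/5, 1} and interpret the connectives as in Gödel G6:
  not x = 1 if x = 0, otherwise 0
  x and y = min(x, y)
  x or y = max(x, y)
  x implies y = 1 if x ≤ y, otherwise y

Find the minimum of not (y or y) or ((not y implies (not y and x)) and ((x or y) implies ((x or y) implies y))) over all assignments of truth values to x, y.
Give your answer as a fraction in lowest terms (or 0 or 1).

Take x = 2/5, y = 1/5:
y or y = 1/5 or 1/5 = 1/5
not (y or y) = not 1/5 = 0
not y = not 1/5 = 0
not y = not 1/5 = 0
not y and x = 0 and 2/5 = 0
not y implies (not y and x) = 0 implies 0 = 1
x or y = 2/5 or 1/5 = 2/5
x or y = 2/5 or 1/5 = 2/5
(x or y) implies y = 2/5 implies 1/5 = 1/5
(x or y) implies ((x or y) implies y) = 2/5 implies 1/5 = 1/5
(not y implies (not y and x)) and ((x or y) implies ((x or y) implies y)) = 1 and 1/5 = 1/5
not (y or y) or ((not y implies (not y and x)) and ((x or y) implies ((x or y) implies y))) = 0 or 1/5 = 1/5
No assignment yields a value below 1/5, so this is the minimum.

1/5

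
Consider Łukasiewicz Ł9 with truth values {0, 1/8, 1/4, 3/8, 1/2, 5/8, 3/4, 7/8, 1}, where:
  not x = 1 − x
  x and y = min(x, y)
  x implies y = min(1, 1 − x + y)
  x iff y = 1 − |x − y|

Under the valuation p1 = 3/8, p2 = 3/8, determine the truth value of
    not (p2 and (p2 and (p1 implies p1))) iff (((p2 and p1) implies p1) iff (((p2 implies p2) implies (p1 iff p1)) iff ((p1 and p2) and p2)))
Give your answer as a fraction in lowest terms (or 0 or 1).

p1 implies p1 = 3/8 implies 3/8 = 1
p2 and (p1 implies p1) = 3/8 and 1 = 3/8
p2 and (p2 and (p1 implies p1)) = 3/8 and 3/8 = 3/8
not (p2 and (p2 and (p1 implies p1))) = not 3/8 = 5/8
p2 and p1 = 3/8 and 3/8 = 3/8
(p2 and p1) implies p1 = 3/8 implies 3/8 = 1
p2 implies p2 = 3/8 implies 3/8 = 1
p1 iff p1 = 3/8 iff 3/8 = 1
(p2 implies p2) implies (p1 iff p1) = 1 implies 1 = 1
p1 and p2 = 3/8 and 3/8 = 3/8
(p1 and p2) and p2 = 3/8 and 3/8 = 3/8
((p2 implies p2) implies (p1 iff p1)) iff ((p1 and p2) and p2) = 1 iff 3/8 = 3/8
((p2 and p1) implies p1) iff (((p2 implies p2) implies (p1 iff p1)) iff ((p1 and p2) and p2)) = 1 iff 3/8 = 3/8
not (p2 and (p2 and (p1 implies p1))) iff (((p2 and p1) implies p1) iff (((p2 implies p2) implies (p1 iff p1)) iff ((p1 and p2) and p2))) = 5/8 iff 3/8 = 3/4

3/4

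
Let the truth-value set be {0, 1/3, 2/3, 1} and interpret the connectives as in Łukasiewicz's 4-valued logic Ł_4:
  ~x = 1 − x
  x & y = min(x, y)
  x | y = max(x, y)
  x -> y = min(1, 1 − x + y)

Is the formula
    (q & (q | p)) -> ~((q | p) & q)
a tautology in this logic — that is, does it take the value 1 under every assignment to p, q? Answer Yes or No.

No

Counterexample: take p = 0, q = 2/3.
q | p = 2/3 | 0 = 2/3
q & (q | p) = 2/3 & 2/3 = 2/3
(q | p) & q = 2/3 & 2/3 = 2/3
~((q | p) & q) = ~2/3 = 1/3
(q & (q | p)) -> ~((q | p) & q) = 2/3 -> 1/3 = 2/3
This gives 2/3 ≠ 1.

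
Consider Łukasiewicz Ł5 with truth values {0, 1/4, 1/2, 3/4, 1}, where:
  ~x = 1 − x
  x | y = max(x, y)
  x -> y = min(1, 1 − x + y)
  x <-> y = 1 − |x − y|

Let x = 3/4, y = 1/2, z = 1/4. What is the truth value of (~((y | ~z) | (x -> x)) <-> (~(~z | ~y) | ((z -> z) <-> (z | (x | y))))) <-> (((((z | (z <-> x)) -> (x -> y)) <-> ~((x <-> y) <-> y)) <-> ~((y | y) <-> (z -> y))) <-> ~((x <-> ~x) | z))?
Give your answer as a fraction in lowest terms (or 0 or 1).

1/2

~z = ~1/4 = 3/4
y | ~z = 1/2 | 3/4 = 3/4
x -> x = 3/4 -> 3/4 = 1
(y | ~z) | (x -> x) = 3/4 | 1 = 1
~((y | ~z) | (x -> x)) = ~1 = 0
~z = ~1/4 = 3/4
~y = ~1/2 = 1/2
~z | ~y = 3/4 | 1/2 = 3/4
~(~z | ~y) = ~3/4 = 1/4
z -> z = 1/4 -> 1/4 = 1
x | y = 3/4 | 1/2 = 3/4
z | (x | y) = 1/4 | 3/4 = 3/4
(z -> z) <-> (z | (x | y)) = 1 <-> 3/4 = 3/4
~(~z | ~y) | ((z -> z) <-> (z | (x | y))) = 1/4 | 3/4 = 3/4
~((y | ~z) | (x -> x)) <-> (~(~z | ~y) | ((z -> z) <-> (z | (x | y)))) = 0 <-> 3/4 = 1/4
z <-> x = 1/4 <-> 3/4 = 1/2
z | (z <-> x) = 1/4 | 1/2 = 1/2
x -> y = 3/4 -> 1/2 = 3/4
(z | (z <-> x)) -> (x -> y) = 1/2 -> 3/4 = 1
x <-> y = 3/4 <-> 1/2 = 3/4
(x <-> y) <-> y = 3/4 <-> 1/2 = 3/4
~((x <-> y) <-> y) = ~3/4 = 1/4
((z | (z <-> x)) -> (x -> y)) <-> ~((x <-> y) <-> y) = 1 <-> 1/4 = 1/4
y | y = 1/2 | 1/2 = 1/2
z -> y = 1/4 -> 1/2 = 1
(y | y) <-> (z -> y) = 1/2 <-> 1 = 1/2
~((y | y) <-> (z -> y)) = ~1/2 = 1/2
(((z | (z <-> x)) -> (x -> y)) <-> ~((x <-> y) <-> y)) <-> ~((y | y) <-> (z -> y)) = 1/4 <-> 1/2 = 3/4
~x = ~3/4 = 1/4
x <-> ~x = 3/4 <-> 1/4 = 1/2
(x <-> ~x) | z = 1/2 | 1/4 = 1/2
~((x <-> ~x) | z) = ~1/2 = 1/2
((((z | (z <-> x)) -> (x -> y)) <-> ~((x <-> y) <-> y)) <-> ~((y | y) <-> (z -> y))) <-> ~((x <-> ~x) | z) = 3/4 <-> 1/2 = 3/4
(~((y | ~z) | (x -> x)) <-> (~(~z | ~y) | ((z -> z) <-> (z | (x | y))))) <-> (((((z | (z <-> x)) -> (x -> y)) <-> ~((x <-> y) <-> y)) <-> ~((y | y) <-> (z -> y))) <-> ~((x <-> ~x) | z)) = 1/4 <-> 3/4 = 1/2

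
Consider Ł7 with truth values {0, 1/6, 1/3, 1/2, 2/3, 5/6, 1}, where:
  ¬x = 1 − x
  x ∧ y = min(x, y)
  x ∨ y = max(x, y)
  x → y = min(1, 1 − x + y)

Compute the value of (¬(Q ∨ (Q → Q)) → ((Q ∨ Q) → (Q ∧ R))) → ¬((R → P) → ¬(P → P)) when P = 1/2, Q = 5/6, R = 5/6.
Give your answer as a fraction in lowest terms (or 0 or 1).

2/3

Q → Q = 5/6 → 5/6 = 1
Q ∨ (Q → Q) = 5/6 ∨ 1 = 1
¬(Q ∨ (Q → Q)) = ¬1 = 0
Q ∨ Q = 5/6 ∨ 5/6 = 5/6
Q ∧ R = 5/6 ∧ 5/6 = 5/6
(Q ∨ Q) → (Q ∧ R) = 5/6 → 5/6 = 1
¬(Q ∨ (Q → Q)) → ((Q ∨ Q) → (Q ∧ R)) = 0 → 1 = 1
R → P = 5/6 → 1/2 = 2/3
P → P = 1/2 → 1/2 = 1
¬(P → P) = ¬1 = 0
(R → P) → ¬(P → P) = 2/3 → 0 = 1/3
¬((R → P) → ¬(P → P)) = ¬1/3 = 2/3
(¬(Q ∨ (Q → Q)) → ((Q ∨ Q) → (Q ∧ R))) → ¬((R → P) → ¬(P → P)) = 1 → 2/3 = 2/3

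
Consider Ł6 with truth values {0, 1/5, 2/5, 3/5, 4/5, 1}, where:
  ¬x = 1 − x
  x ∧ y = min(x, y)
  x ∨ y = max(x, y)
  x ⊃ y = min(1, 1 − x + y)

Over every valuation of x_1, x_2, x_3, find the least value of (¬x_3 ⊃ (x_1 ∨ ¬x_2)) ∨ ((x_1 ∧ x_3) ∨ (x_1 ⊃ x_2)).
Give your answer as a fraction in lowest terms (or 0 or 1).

Take x_1 = 2/5, x_2 = 1/5, x_3 = 0:
¬x_3 = ¬0 = 1
¬x_2 = ¬1/5 = 4/5
x_1 ∨ ¬x_2 = 2/5 ∨ 4/5 = 4/5
¬x_3 ⊃ (x_1 ∨ ¬x_2) = 1 ⊃ 4/5 = 4/5
x_1 ∧ x_3 = 2/5 ∧ 0 = 0
x_1 ⊃ x_2 = 2/5 ⊃ 1/5 = 4/5
(x_1 ∧ x_3) ∨ (x_1 ⊃ x_2) = 0 ∨ 4/5 = 4/5
(¬x_3 ⊃ (x_1 ∨ ¬x_2)) ∨ ((x_1 ∧ x_3) ∨ (x_1 ⊃ x_2)) = 4/5 ∨ 4/5 = 4/5
No assignment yields a value below 4/5, so this is the minimum.

4/5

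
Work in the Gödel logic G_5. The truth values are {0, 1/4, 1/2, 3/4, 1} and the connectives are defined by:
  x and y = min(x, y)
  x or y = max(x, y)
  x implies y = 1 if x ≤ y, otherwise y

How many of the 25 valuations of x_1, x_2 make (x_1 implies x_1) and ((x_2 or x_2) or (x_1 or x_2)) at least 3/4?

16

value 1: 9 assignments (counts)
value 3/4: 7 assignments (counts)
value 1/2: 5 assignments
value 1/4: 3 assignments
value 0: 1 assignment
So 16 of the 25 assignments meet the threshold.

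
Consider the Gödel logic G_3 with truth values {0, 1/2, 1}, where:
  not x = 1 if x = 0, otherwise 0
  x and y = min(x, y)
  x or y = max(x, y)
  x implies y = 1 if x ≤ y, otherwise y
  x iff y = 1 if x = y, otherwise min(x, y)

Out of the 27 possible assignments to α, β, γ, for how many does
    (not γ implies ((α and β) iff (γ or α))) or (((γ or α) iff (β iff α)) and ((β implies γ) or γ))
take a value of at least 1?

24

value 1: 24 assignments (counts)
value 1/2: 1 assignment
value 0: 2 assignments
So 24 of the 27 assignments meet the threshold.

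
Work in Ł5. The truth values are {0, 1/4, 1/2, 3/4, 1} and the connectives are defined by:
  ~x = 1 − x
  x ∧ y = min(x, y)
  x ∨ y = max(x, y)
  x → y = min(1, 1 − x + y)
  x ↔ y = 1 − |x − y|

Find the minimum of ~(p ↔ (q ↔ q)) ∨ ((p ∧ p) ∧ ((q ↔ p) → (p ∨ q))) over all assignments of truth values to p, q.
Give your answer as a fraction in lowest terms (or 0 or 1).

Take p = 1/2, q = 0:
q ↔ q = 0 ↔ 0 = 1
p ↔ (q ↔ q) = 1/2 ↔ 1 = 1/2
~(p ↔ (q ↔ q)) = ~1/2 = 1/2
p ∧ p = 1/2 ∧ 1/2 = 1/2
q ↔ p = 0 ↔ 1/2 = 1/2
p ∨ q = 1/2 ∨ 0 = 1/2
(q ↔ p) → (p ∨ q) = 1/2 → 1/2 = 1
(p ∧ p) ∧ ((q ↔ p) → (p ∨ q)) = 1/2 ∧ 1 = 1/2
~(p ↔ (q ↔ q)) ∨ ((p ∧ p) ∧ ((q ↔ p) → (p ∨ q))) = 1/2 ∨ 1/2 = 1/2
No assignment yields a value below 1/2, so this is the minimum.

1/2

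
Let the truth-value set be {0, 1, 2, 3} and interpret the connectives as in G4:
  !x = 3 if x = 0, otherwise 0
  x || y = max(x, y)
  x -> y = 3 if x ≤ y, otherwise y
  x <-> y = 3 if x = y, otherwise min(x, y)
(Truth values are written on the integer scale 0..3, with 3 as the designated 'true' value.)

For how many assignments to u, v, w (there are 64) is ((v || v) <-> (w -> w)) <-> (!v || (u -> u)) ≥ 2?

value 3: 16 assignments (counts)
value 2: 16 assignments (counts)
value 1: 16 assignments
value 0: 16 assignments
So 32 of the 64 assignments meet the threshold.

32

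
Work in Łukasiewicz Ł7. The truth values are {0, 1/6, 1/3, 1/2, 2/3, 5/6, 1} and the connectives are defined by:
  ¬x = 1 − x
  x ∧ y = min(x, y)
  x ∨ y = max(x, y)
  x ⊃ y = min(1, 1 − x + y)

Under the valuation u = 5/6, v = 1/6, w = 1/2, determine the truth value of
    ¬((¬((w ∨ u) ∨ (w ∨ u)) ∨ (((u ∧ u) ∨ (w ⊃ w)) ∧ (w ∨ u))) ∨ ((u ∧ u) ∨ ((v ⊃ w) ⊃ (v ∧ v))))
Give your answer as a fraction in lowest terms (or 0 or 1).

1/6

w ∨ u = 1/2 ∨ 5/6 = 5/6
w ∨ u = 1/2 ∨ 5/6 = 5/6
(w ∨ u) ∨ (w ∨ u) = 5/6 ∨ 5/6 = 5/6
¬((w ∨ u) ∨ (w ∨ u)) = ¬5/6 = 1/6
u ∧ u = 5/6 ∧ 5/6 = 5/6
w ⊃ w = 1/2 ⊃ 1/2 = 1
(u ∧ u) ∨ (w ⊃ w) = 5/6 ∨ 1 = 1
w ∨ u = 1/2 ∨ 5/6 = 5/6
((u ∧ u) ∨ (w ⊃ w)) ∧ (w ∨ u) = 1 ∧ 5/6 = 5/6
¬((w ∨ u) ∨ (w ∨ u)) ∨ (((u ∧ u) ∨ (w ⊃ w)) ∧ (w ∨ u)) = 1/6 ∨ 5/6 = 5/6
u ∧ u = 5/6 ∧ 5/6 = 5/6
v ⊃ w = 1/6 ⊃ 1/2 = 1
v ∧ v = 1/6 ∧ 1/6 = 1/6
(v ⊃ w) ⊃ (v ∧ v) = 1 ⊃ 1/6 = 1/6
(u ∧ u) ∨ ((v ⊃ w) ⊃ (v ∧ v)) = 5/6 ∨ 1/6 = 5/6
(¬((w ∨ u) ∨ (w ∨ u)) ∨ (((u ∧ u) ∨ (w ⊃ w)) ∧ (w ∨ u))) ∨ ((u ∧ u) ∨ ((v ⊃ w) ⊃ (v ∧ v))) = 5/6 ∨ 5/6 = 5/6
¬((¬((w ∨ u) ∨ (w ∨ u)) ∨ (((u ∧ u) ∨ (w ⊃ w)) ∧ (w ∨ u))) ∨ ((u ∧ u) ∨ ((v ⊃ w) ⊃ (v ∧ v)))) = ¬5/6 = 1/6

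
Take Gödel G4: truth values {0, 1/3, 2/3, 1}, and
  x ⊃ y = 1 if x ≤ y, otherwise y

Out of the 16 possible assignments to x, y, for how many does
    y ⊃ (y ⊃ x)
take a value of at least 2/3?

x = 0, y = 0 ↦ 1  ≥
x = 0, y = 1/3 ↦ 0  <
x = 0, y = 2/3 ↦ 0  <
x = 0, y = 1 ↦ 0  <
x = 1/3, y = 0 ↦ 1  ≥
x = 1/3, y = 1/3 ↦ 1  ≥
x = 1/3, y = 2/3 ↦ 1/3  <
x = 1/3, y = 1 ↦ 1/3  <
x = 2/3, y = 0 ↦ 1  ≥
x = 2/3, y = 1/3 ↦ 1  ≥
x = 2/3, y = 2/3 ↦ 1  ≥
x = 2/3, y = 1 ↦ 2/3  ≥
x = 1, y = 0 ↦ 1  ≥
x = 1, y = 1/3 ↦ 1  ≥
x = 1, y = 2/3 ↦ 1  ≥
x = 1, y = 1 ↦ 1  ≥
So 11 of the 16 assignments meet the threshold.

11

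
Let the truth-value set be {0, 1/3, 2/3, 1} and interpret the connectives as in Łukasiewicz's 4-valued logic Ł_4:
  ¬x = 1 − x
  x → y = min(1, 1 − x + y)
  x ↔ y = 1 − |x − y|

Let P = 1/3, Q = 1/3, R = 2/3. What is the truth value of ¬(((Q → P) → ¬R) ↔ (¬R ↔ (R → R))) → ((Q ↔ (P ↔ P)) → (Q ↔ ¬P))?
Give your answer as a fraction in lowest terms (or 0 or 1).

Q → P = 1/3 → 1/3 = 1
¬R = ¬2/3 = 1/3
(Q → P) → ¬R = 1 → 1/3 = 1/3
¬R = ¬2/3 = 1/3
R → R = 2/3 → 2/3 = 1
¬R ↔ (R → R) = 1/3 ↔ 1 = 1/3
((Q → P) → ¬R) ↔ (¬R ↔ (R → R)) = 1/3 ↔ 1/3 = 1
¬(((Q → P) → ¬R) ↔ (¬R ↔ (R → R))) = ¬1 = 0
P ↔ P = 1/3 ↔ 1/3 = 1
Q ↔ (P ↔ P) = 1/3 ↔ 1 = 1/3
¬P = ¬1/3 = 2/3
Q ↔ ¬P = 1/3 ↔ 2/3 = 2/3
(Q ↔ (P ↔ P)) → (Q ↔ ¬P) = 1/3 → 2/3 = 1
¬(((Q → P) → ¬R) ↔ (¬R ↔ (R → R))) → ((Q ↔ (P ↔ P)) → (Q ↔ ¬P)) = 0 → 1 = 1

1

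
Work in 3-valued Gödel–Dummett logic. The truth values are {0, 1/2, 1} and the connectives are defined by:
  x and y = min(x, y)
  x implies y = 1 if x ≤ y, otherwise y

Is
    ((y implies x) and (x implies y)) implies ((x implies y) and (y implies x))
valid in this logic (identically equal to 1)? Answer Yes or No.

Yes

x = 0, y = 0 ↦ 1
x = 0, y = 1/2 ↦ 1
x = 0, y = 1 ↦ 1
x = 1/2, y = 0 ↦ 1
x = 1/2, y = 1/2 ↦ 1
x = 1/2, y = 1 ↦ 1
x = 1, y = 0 ↦ 1
x = 1, y = 1/2 ↦ 1
x = 1, y = 1 ↦ 1
Every assignment gives a value ≥ 1.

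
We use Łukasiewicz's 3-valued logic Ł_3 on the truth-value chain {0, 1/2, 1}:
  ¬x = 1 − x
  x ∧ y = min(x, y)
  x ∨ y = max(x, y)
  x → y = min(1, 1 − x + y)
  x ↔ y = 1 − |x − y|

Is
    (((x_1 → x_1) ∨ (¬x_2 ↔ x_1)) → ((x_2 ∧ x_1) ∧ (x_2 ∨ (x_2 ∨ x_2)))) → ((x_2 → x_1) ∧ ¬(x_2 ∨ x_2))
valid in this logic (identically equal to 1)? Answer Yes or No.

No

Counterexample: take x_1 = 1/2, x_2 = 1.
x_1 → x_1 = 1/2 → 1/2 = 1
¬x_2 = ¬1 = 0
¬x_2 ↔ x_1 = 0 ↔ 1/2 = 1/2
(x_1 → x_1) ∨ (¬x_2 ↔ x_1) = 1 ∨ 1/2 = 1
x_2 ∧ x_1 = 1 ∧ 1/2 = 1/2
x_2 ∨ x_2 = 1 ∨ 1 = 1
x_2 ∨ (x_2 ∨ x_2) = 1 ∨ 1 = 1
(x_2 ∧ x_1) ∧ (x_2 ∨ (x_2 ∨ x_2)) = 1/2 ∧ 1 = 1/2
((x_1 → x_1) ∨ (¬x_2 ↔ x_1)) → ((x_2 ∧ x_1) ∧ (x_2 ∨ (x_2 ∨ x_2))) = 1 → 1/2 = 1/2
x_2 → x_1 = 1 → 1/2 = 1/2
x_2 ∨ x_2 = 1 ∨ 1 = 1
¬(x_2 ∨ x_2) = ¬1 = 0
(x_2 → x_1) ∧ ¬(x_2 ∨ x_2) = 1/2 ∧ 0 = 0
(((x_1 → x_1) ∨ (¬x_2 ↔ x_1)) → ((x_2 ∧ x_1) ∧ (x_2 ∨ (x_2 ∨ x_2)))) → ((x_2 → x_1) ∧ ¬(x_2 ∨ x_2)) = 1/2 → 0 = 1/2
This gives 1/2 ≠ 1.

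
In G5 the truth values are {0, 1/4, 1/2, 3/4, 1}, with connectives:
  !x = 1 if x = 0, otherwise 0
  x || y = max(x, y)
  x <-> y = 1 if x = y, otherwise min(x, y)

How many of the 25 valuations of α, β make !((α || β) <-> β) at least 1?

value 1: 4 assignments (counts)
value 0: 21 assignments
So 4 of the 25 assignments meet the threshold.

4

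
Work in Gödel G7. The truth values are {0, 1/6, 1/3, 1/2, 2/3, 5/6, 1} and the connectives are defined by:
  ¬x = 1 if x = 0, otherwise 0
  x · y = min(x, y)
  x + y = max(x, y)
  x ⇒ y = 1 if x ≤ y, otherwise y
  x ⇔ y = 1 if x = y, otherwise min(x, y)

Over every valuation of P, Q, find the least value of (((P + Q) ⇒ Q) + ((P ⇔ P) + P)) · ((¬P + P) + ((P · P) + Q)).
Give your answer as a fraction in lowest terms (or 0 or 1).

Take P = 1/6, Q = 0:
P + Q = 1/6 + 0 = 1/6
(P + Q) ⇒ Q = 1/6 ⇒ 0 = 0
P ⇔ P = 1/6 ⇔ 1/6 = 1
(P ⇔ P) + P = 1 + 1/6 = 1
((P + Q) ⇒ Q) + ((P ⇔ P) + P) = 0 + 1 = 1
¬P = ¬1/6 = 0
¬P + P = 0 + 1/6 = 1/6
P · P = 1/6 · 1/6 = 1/6
(P · P) + Q = 1/6 + 0 = 1/6
(¬P + P) + ((P · P) + Q) = 1/6 + 1/6 = 1/6
(((P + Q) ⇒ Q) + ((P ⇔ P) + P)) · ((¬P + P) + ((P · P) + Q)) = 1 · 1/6 = 1/6
No assignment yields a value below 1/6, so this is the minimum.

1/6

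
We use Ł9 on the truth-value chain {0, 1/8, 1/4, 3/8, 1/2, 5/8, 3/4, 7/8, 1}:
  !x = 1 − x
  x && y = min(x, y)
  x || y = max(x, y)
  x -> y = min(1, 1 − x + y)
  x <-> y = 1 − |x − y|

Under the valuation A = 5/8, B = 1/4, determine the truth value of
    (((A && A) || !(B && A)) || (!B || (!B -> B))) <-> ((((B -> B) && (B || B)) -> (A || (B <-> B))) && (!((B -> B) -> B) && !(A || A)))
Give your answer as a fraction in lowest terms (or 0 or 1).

5/8

A && A = 5/8 && 5/8 = 5/8
B && A = 1/4 && 5/8 = 1/4
!(B && A) = !1/4 = 3/4
(A && A) || !(B && A) = 5/8 || 3/4 = 3/4
!B = !1/4 = 3/4
!B = !1/4 = 3/4
!B -> B = 3/4 -> 1/4 = 1/2
!B || (!B -> B) = 3/4 || 1/2 = 3/4
((A && A) || !(B && A)) || (!B || (!B -> B)) = 3/4 || 3/4 = 3/4
B -> B = 1/4 -> 1/4 = 1
B || B = 1/4 || 1/4 = 1/4
(B -> B) && (B || B) = 1 && 1/4 = 1/4
B <-> B = 1/4 <-> 1/4 = 1
A || (B <-> B) = 5/8 || 1 = 1
((B -> B) && (B || B)) -> (A || (B <-> B)) = 1/4 -> 1 = 1
B -> B = 1/4 -> 1/4 = 1
(B -> B) -> B = 1 -> 1/4 = 1/4
!((B -> B) -> B) = !1/4 = 3/4
A || A = 5/8 || 5/8 = 5/8
!(A || A) = !5/8 = 3/8
!((B -> B) -> B) && !(A || A) = 3/4 && 3/8 = 3/8
(((B -> B) && (B || B)) -> (A || (B <-> B))) && (!((B -> B) -> B) && !(A || A)) = 1 && 3/8 = 3/8
(((A && A) || !(B && A)) || (!B || (!B -> B))) <-> ((((B -> B) && (B || B)) -> (A || (B <-> B))) && (!((B -> B) -> B) && !(A || A))) = 3/4 <-> 3/8 = 5/8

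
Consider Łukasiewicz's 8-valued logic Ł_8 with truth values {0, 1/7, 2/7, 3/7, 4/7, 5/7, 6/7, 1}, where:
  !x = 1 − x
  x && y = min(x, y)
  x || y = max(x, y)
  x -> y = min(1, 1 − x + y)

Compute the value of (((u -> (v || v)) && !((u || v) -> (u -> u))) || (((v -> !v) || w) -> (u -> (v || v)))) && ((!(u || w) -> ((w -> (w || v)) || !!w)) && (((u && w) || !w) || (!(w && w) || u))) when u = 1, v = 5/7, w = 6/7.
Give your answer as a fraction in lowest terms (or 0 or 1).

6/7

v || v = 5/7 || 5/7 = 5/7
u -> (v || v) = 1 -> 5/7 = 5/7
u || v = 1 || 5/7 = 1
u -> u = 1 -> 1 = 1
(u || v) -> (u -> u) = 1 -> 1 = 1
!((u || v) -> (u -> u)) = !1 = 0
(u -> (v || v)) && !((u || v) -> (u -> u)) = 5/7 && 0 = 0
!v = !5/7 = 2/7
v -> !v = 5/7 -> 2/7 = 4/7
(v -> !v) || w = 4/7 || 6/7 = 6/7
v || v = 5/7 || 5/7 = 5/7
u -> (v || v) = 1 -> 5/7 = 5/7
((v -> !v) || w) -> (u -> (v || v)) = 6/7 -> 5/7 = 6/7
((u -> (v || v)) && !((u || v) -> (u -> u))) || (((v -> !v) || w) -> (u -> (v || v))) = 0 || 6/7 = 6/7
u || w = 1 || 6/7 = 1
!(u || w) = !1 = 0
w || v = 6/7 || 5/7 = 6/7
w -> (w || v) = 6/7 -> 6/7 = 1
!w = !6/7 = 1/7
!!w = !1/7 = 6/7
(w -> (w || v)) || !!w = 1 || 6/7 = 1
!(u || w) -> ((w -> (w || v)) || !!w) = 0 -> 1 = 1
u && w = 1 && 6/7 = 6/7
!w = !6/7 = 1/7
(u && w) || !w = 6/7 || 1/7 = 6/7
w && w = 6/7 && 6/7 = 6/7
!(w && w) = !6/7 = 1/7
!(w && w) || u = 1/7 || 1 = 1
((u && w) || !w) || (!(w && w) || u) = 6/7 || 1 = 1
(!(u || w) -> ((w -> (w || v)) || !!w)) && (((u && w) || !w) || (!(w && w) || u)) = 1 && 1 = 1
(((u -> (v || v)) && !((u || v) -> (u -> u))) || (((v -> !v) || w) -> (u -> (v || v)))) && ((!(u || w) -> ((w -> (w || v)) || !!w)) && (((u && w) || !w) || (!(w && w) || u))) = 6/7 && 1 = 6/7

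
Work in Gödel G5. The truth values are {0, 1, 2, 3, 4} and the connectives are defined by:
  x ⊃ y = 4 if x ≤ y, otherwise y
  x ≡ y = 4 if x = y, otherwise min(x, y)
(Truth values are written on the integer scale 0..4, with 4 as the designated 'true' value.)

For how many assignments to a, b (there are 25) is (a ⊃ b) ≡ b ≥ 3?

19

value 4: 15 assignments (counts)
value 3: 4 assignments (counts)
value 2: 3 assignments
value 1: 2 assignments
value 0: 1 assignment
So 19 of the 25 assignments meet the threshold.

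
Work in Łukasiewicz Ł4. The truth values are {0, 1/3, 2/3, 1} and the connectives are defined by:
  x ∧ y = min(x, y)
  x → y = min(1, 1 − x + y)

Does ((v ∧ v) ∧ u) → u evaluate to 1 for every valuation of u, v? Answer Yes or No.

Yes

u = 0, v = 0 ↦ 1
u = 0, v = 1/3 ↦ 1
u = 0, v = 2/3 ↦ 1
u = 0, v = 1 ↦ 1
u = 1/3, v = 0 ↦ 1
u = 1/3, v = 1/3 ↦ 1
u = 1/3, v = 2/3 ↦ 1
u = 1/3, v = 1 ↦ 1
u = 2/3, v = 0 ↦ 1
u = 2/3, v = 1/3 ↦ 1
u = 2/3, v = 2/3 ↦ 1
u = 2/3, v = 1 ↦ 1
u = 1, v = 0 ↦ 1
u = 1, v = 1/3 ↦ 1
u = 1, v = 2/3 ↦ 1
u = 1, v = 1 ↦ 1
Every assignment gives a value ≥ 1.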